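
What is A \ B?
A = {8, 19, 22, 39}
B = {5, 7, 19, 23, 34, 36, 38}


Set A = {8, 19, 22, 39}
Set B = {5, 7, 19, 23, 34, 36, 38}
A \ B includes elements in A that are not in B.
Check each element of A:
8 (not in B, keep), 19 (in B, remove), 22 (not in B, keep), 39 (not in B, keep)
A \ B = {8, 22, 39}

{8, 22, 39}


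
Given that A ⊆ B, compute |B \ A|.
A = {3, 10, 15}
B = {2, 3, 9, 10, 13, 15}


Set A = {3, 10, 15}, |A| = 3
Set B = {2, 3, 9, 10, 13, 15}, |B| = 6
Since A ⊆ B: B \ A = {2, 9, 13}
|B| - |A| = 6 - 3 = 3

3


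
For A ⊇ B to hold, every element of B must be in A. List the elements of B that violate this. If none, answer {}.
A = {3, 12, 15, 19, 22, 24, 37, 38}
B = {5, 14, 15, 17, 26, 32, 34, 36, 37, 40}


Set A = {3, 12, 15, 19, 22, 24, 37, 38}
Set B = {5, 14, 15, 17, 26, 32, 34, 36, 37, 40}
Check each element of B against A:
5 ∉ A (include), 14 ∉ A (include), 15 ∈ A, 17 ∉ A (include), 26 ∉ A (include), 32 ∉ A (include), 34 ∉ A (include), 36 ∉ A (include), 37 ∈ A, 40 ∉ A (include)
Elements of B not in A: {5, 14, 17, 26, 32, 34, 36, 40}

{5, 14, 17, 26, 32, 34, 36, 40}


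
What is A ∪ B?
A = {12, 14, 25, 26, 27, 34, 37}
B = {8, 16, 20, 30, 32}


Set A = {12, 14, 25, 26, 27, 34, 37}
Set B = {8, 16, 20, 30, 32}
A ∪ B includes all elements in either set.
Elements from A: {12, 14, 25, 26, 27, 34, 37}
Elements from B not already included: {8, 16, 20, 30, 32}
A ∪ B = {8, 12, 14, 16, 20, 25, 26, 27, 30, 32, 34, 37}

{8, 12, 14, 16, 20, 25, 26, 27, 30, 32, 34, 37}


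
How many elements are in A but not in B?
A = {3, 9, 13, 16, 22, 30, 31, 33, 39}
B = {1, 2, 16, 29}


Set A = {3, 9, 13, 16, 22, 30, 31, 33, 39}
Set B = {1, 2, 16, 29}
A \ B = {3, 9, 13, 22, 30, 31, 33, 39}
|A \ B| = 8

8


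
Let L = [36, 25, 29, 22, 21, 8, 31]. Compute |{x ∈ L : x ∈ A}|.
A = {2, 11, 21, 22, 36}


Set A = {2, 11, 21, 22, 36}
Candidates: [36, 25, 29, 22, 21, 8, 31]
Check each candidate:
36 ∈ A, 25 ∉ A, 29 ∉ A, 22 ∈ A, 21 ∈ A, 8 ∉ A, 31 ∉ A
Count of candidates in A: 3

3


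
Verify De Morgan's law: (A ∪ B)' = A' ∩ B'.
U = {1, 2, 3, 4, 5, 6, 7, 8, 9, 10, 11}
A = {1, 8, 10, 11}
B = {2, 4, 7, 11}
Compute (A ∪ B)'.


U = {1, 2, 3, 4, 5, 6, 7, 8, 9, 10, 11}
A = {1, 8, 10, 11}, B = {2, 4, 7, 11}
A ∪ B = {1, 2, 4, 7, 8, 10, 11}
(A ∪ B)' = U \ (A ∪ B) = {3, 5, 6, 9}
Verification via A' ∩ B': A' = {2, 3, 4, 5, 6, 7, 9}, B' = {1, 3, 5, 6, 8, 9, 10}
A' ∩ B' = {3, 5, 6, 9} ✓

{3, 5, 6, 9}


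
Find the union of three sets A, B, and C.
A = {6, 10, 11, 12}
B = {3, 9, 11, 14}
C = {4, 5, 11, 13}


Set A = {6, 10, 11, 12}
Set B = {3, 9, 11, 14}
Set C = {4, 5, 11, 13}
First, A ∪ B = {3, 6, 9, 10, 11, 12, 14}
Then, (A ∪ B) ∪ C = {3, 4, 5, 6, 9, 10, 11, 12, 13, 14}

{3, 4, 5, 6, 9, 10, 11, 12, 13, 14}


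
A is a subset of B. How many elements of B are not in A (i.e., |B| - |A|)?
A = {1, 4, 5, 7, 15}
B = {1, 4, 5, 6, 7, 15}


Set A = {1, 4, 5, 7, 15}, |A| = 5
Set B = {1, 4, 5, 6, 7, 15}, |B| = 6
Since A ⊆ B: B \ A = {6}
|B| - |A| = 6 - 5 = 1

1


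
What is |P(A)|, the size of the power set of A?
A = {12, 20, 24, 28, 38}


Set A = {12, 20, 24, 28, 38}
|A| = 5
The power set P(A) contains all subsets of A.
|P(A)| = 2^|A| = 2^5 = 32

32


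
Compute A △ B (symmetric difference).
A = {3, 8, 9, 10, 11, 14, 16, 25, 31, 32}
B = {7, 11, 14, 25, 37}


Set A = {3, 8, 9, 10, 11, 14, 16, 25, 31, 32}
Set B = {7, 11, 14, 25, 37}
A △ B = (A \ B) ∪ (B \ A)
Elements in A but not B: {3, 8, 9, 10, 16, 31, 32}
Elements in B but not A: {7, 37}
A △ B = {3, 7, 8, 9, 10, 16, 31, 32, 37}

{3, 7, 8, 9, 10, 16, 31, 32, 37}


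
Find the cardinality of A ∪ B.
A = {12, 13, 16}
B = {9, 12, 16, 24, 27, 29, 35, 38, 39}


Set A = {12, 13, 16}, |A| = 3
Set B = {9, 12, 16, 24, 27, 29, 35, 38, 39}, |B| = 9
A ∩ B = {12, 16}, |A ∩ B| = 2
|A ∪ B| = |A| + |B| - |A ∩ B| = 3 + 9 - 2 = 10

10


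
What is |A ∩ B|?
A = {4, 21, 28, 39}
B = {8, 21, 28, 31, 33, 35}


Set A = {4, 21, 28, 39}
Set B = {8, 21, 28, 31, 33, 35}
A ∩ B = {21, 28}
|A ∩ B| = 2

2


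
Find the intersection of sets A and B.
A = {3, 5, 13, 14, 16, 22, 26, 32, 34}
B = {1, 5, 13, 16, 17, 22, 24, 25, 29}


Set A = {3, 5, 13, 14, 16, 22, 26, 32, 34}
Set B = {1, 5, 13, 16, 17, 22, 24, 25, 29}
A ∩ B includes only elements in both sets.
Check each element of A against B:
3 ✗, 5 ✓, 13 ✓, 14 ✗, 16 ✓, 22 ✓, 26 ✗, 32 ✗, 34 ✗
A ∩ B = {5, 13, 16, 22}

{5, 13, 16, 22}


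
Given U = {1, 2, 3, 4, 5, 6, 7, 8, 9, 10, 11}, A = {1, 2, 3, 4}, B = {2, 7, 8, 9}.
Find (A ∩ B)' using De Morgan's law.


U = {1, 2, 3, 4, 5, 6, 7, 8, 9, 10, 11}
A = {1, 2, 3, 4}, B = {2, 7, 8, 9}
A ∩ B = {2}
(A ∩ B)' = U \ (A ∩ B) = {1, 3, 4, 5, 6, 7, 8, 9, 10, 11}
Verification via A' ∪ B': A' = {5, 6, 7, 8, 9, 10, 11}, B' = {1, 3, 4, 5, 6, 10, 11}
A' ∪ B' = {1, 3, 4, 5, 6, 7, 8, 9, 10, 11} ✓

{1, 3, 4, 5, 6, 7, 8, 9, 10, 11}


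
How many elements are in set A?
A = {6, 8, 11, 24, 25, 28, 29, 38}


Set A = {6, 8, 11, 24, 25, 28, 29, 38}
Listing elements: 6, 8, 11, 24, 25, 28, 29, 38
Counting: 8 elements
|A| = 8

8


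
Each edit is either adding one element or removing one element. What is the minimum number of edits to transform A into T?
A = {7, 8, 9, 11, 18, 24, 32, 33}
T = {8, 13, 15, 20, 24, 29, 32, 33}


Set A = {7, 8, 9, 11, 18, 24, 32, 33}
Set T = {8, 13, 15, 20, 24, 29, 32, 33}
Elements to remove from A (in A, not in T): {7, 9, 11, 18} → 4 removals
Elements to add to A (in T, not in A): {13, 15, 20, 29} → 4 additions
Total edits = 4 + 4 = 8

8


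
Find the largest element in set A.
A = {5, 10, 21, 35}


Set A = {5, 10, 21, 35}
Elements in ascending order: 5, 10, 21, 35
The largest element is 35.

35


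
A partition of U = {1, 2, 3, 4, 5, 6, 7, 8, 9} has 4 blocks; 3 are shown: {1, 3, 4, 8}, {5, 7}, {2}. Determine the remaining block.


U = {1, 2, 3, 4, 5, 6, 7, 8, 9}
Shown blocks: {1, 3, 4, 8}, {5, 7}, {2}
A partition's blocks are pairwise disjoint and cover U, so the missing block = U \ (union of shown blocks).
Union of shown blocks: {1, 2, 3, 4, 5, 7, 8}
Missing block = U \ (union) = {6, 9}

{6, 9}


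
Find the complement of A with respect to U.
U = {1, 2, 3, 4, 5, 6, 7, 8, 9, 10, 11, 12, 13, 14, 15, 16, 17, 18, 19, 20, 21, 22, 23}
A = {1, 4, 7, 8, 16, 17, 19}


Universal set U = {1, 2, 3, 4, 5, 6, 7, 8, 9, 10, 11, 12, 13, 14, 15, 16, 17, 18, 19, 20, 21, 22, 23}
Set A = {1, 4, 7, 8, 16, 17, 19}
A' = U \ A = elements in U but not in A
Checking each element of U:
1 (in A, exclude), 2 (not in A, include), 3 (not in A, include), 4 (in A, exclude), 5 (not in A, include), 6 (not in A, include), 7 (in A, exclude), 8 (in A, exclude), 9 (not in A, include), 10 (not in A, include), 11 (not in A, include), 12 (not in A, include), 13 (not in A, include), 14 (not in A, include), 15 (not in A, include), 16 (in A, exclude), 17 (in A, exclude), 18 (not in A, include), 19 (in A, exclude), 20 (not in A, include), 21 (not in A, include), 22 (not in A, include), 23 (not in A, include)
A' = {2, 3, 5, 6, 9, 10, 11, 12, 13, 14, 15, 18, 20, 21, 22, 23}

{2, 3, 5, 6, 9, 10, 11, 12, 13, 14, 15, 18, 20, 21, 22, 23}


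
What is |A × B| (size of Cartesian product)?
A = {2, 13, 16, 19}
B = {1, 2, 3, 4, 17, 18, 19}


Set A = {2, 13, 16, 19} has 4 elements.
Set B = {1, 2, 3, 4, 17, 18, 19} has 7 elements.
|A × B| = |A| × |B| = 4 × 7 = 28

28


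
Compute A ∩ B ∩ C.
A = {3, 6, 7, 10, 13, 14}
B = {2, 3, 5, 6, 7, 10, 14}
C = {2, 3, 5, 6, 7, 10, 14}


Set A = {3, 6, 7, 10, 13, 14}
Set B = {2, 3, 5, 6, 7, 10, 14}
Set C = {2, 3, 5, 6, 7, 10, 14}
First, A ∩ B = {3, 6, 7, 10, 14}
Then, (A ∩ B) ∩ C = {3, 6, 7, 10, 14}

{3, 6, 7, 10, 14}


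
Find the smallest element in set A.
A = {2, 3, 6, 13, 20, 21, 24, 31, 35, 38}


Set A = {2, 3, 6, 13, 20, 21, 24, 31, 35, 38}
Elements in ascending order: 2, 3, 6, 13, 20, 21, 24, 31, 35, 38
The smallest element is 2.

2


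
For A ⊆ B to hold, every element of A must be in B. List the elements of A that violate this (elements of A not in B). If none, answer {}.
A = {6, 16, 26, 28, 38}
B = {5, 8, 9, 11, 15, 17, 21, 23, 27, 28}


Set A = {6, 16, 26, 28, 38}
Set B = {5, 8, 9, 11, 15, 17, 21, 23, 27, 28}
Check each element of A against B:
6 ∉ B (include), 16 ∉ B (include), 26 ∉ B (include), 28 ∈ B, 38 ∉ B (include)
Elements of A not in B: {6, 16, 26, 38}

{6, 16, 26, 38}


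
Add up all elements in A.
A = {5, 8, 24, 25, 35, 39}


Set A = {5, 8, 24, 25, 35, 39}
Sum = 5 + 8 + 24 + 25 + 35 + 39 = 136

136


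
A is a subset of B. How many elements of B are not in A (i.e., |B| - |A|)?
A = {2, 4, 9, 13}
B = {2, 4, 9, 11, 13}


Set A = {2, 4, 9, 13}, |A| = 4
Set B = {2, 4, 9, 11, 13}, |B| = 5
Since A ⊆ B: B \ A = {11}
|B| - |A| = 5 - 4 = 1

1


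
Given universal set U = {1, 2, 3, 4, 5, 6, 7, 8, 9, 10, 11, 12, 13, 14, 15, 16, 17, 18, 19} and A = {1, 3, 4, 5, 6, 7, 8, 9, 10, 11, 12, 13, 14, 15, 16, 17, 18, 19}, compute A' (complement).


Universal set U = {1, 2, 3, 4, 5, 6, 7, 8, 9, 10, 11, 12, 13, 14, 15, 16, 17, 18, 19}
Set A = {1, 3, 4, 5, 6, 7, 8, 9, 10, 11, 12, 13, 14, 15, 16, 17, 18, 19}
A' = U \ A = elements in U but not in A
Checking each element of U:
1 (in A, exclude), 2 (not in A, include), 3 (in A, exclude), 4 (in A, exclude), 5 (in A, exclude), 6 (in A, exclude), 7 (in A, exclude), 8 (in A, exclude), 9 (in A, exclude), 10 (in A, exclude), 11 (in A, exclude), 12 (in A, exclude), 13 (in A, exclude), 14 (in A, exclude), 15 (in A, exclude), 16 (in A, exclude), 17 (in A, exclude), 18 (in A, exclude), 19 (in A, exclude)
A' = {2}

{2}


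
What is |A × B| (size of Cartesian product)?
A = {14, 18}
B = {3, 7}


Set A = {14, 18} has 2 elements.
Set B = {3, 7} has 2 elements.
|A × B| = |A| × |B| = 2 × 2 = 4

4


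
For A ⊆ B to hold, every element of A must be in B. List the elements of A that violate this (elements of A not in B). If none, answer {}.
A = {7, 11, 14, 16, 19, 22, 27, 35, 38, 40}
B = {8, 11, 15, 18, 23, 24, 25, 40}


Set A = {7, 11, 14, 16, 19, 22, 27, 35, 38, 40}
Set B = {8, 11, 15, 18, 23, 24, 25, 40}
Check each element of A against B:
7 ∉ B (include), 11 ∈ B, 14 ∉ B (include), 16 ∉ B (include), 19 ∉ B (include), 22 ∉ B (include), 27 ∉ B (include), 35 ∉ B (include), 38 ∉ B (include), 40 ∈ B
Elements of A not in B: {7, 14, 16, 19, 22, 27, 35, 38}

{7, 14, 16, 19, 22, 27, 35, 38}


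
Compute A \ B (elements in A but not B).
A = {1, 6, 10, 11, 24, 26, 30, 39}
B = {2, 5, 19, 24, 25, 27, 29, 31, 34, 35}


Set A = {1, 6, 10, 11, 24, 26, 30, 39}
Set B = {2, 5, 19, 24, 25, 27, 29, 31, 34, 35}
A \ B includes elements in A that are not in B.
Check each element of A:
1 (not in B, keep), 6 (not in B, keep), 10 (not in B, keep), 11 (not in B, keep), 24 (in B, remove), 26 (not in B, keep), 30 (not in B, keep), 39 (not in B, keep)
A \ B = {1, 6, 10, 11, 26, 30, 39}

{1, 6, 10, 11, 26, 30, 39}


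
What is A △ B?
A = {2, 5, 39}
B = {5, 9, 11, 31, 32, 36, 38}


Set A = {2, 5, 39}
Set B = {5, 9, 11, 31, 32, 36, 38}
A △ B = (A \ B) ∪ (B \ A)
Elements in A but not B: {2, 39}
Elements in B but not A: {9, 11, 31, 32, 36, 38}
A △ B = {2, 9, 11, 31, 32, 36, 38, 39}

{2, 9, 11, 31, 32, 36, 38, 39}


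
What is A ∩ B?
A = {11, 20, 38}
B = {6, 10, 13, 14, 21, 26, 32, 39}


Set A = {11, 20, 38}
Set B = {6, 10, 13, 14, 21, 26, 32, 39}
A ∩ B includes only elements in both sets.
Check each element of A against B:
11 ✗, 20 ✗, 38 ✗
A ∩ B = {}

{}


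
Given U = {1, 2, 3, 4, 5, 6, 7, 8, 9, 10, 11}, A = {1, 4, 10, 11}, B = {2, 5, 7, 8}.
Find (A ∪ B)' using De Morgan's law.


U = {1, 2, 3, 4, 5, 6, 7, 8, 9, 10, 11}
A = {1, 4, 10, 11}, B = {2, 5, 7, 8}
A ∪ B = {1, 2, 4, 5, 7, 8, 10, 11}
(A ∪ B)' = U \ (A ∪ B) = {3, 6, 9}
Verification via A' ∩ B': A' = {2, 3, 5, 6, 7, 8, 9}, B' = {1, 3, 4, 6, 9, 10, 11}
A' ∩ B' = {3, 6, 9} ✓

{3, 6, 9}


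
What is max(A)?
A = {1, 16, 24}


Set A = {1, 16, 24}
Elements in ascending order: 1, 16, 24
The largest element is 24.

24


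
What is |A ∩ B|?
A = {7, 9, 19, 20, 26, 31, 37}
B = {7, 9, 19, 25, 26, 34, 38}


Set A = {7, 9, 19, 20, 26, 31, 37}
Set B = {7, 9, 19, 25, 26, 34, 38}
A ∩ B = {7, 9, 19, 26}
|A ∩ B| = 4

4


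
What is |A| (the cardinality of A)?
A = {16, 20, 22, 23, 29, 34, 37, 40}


Set A = {16, 20, 22, 23, 29, 34, 37, 40}
Listing elements: 16, 20, 22, 23, 29, 34, 37, 40
Counting: 8 elements
|A| = 8

8


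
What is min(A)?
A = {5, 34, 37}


Set A = {5, 34, 37}
Elements in ascending order: 5, 34, 37
The smallest element is 5.

5


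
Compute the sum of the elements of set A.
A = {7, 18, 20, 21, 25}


Set A = {7, 18, 20, 21, 25}
Sum = 7 + 18 + 20 + 21 + 25 = 91

91


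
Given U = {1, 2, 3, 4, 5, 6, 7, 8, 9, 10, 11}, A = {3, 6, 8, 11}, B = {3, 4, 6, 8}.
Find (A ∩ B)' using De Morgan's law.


U = {1, 2, 3, 4, 5, 6, 7, 8, 9, 10, 11}
A = {3, 6, 8, 11}, B = {3, 4, 6, 8}
A ∩ B = {3, 6, 8}
(A ∩ B)' = U \ (A ∩ B) = {1, 2, 4, 5, 7, 9, 10, 11}
Verification via A' ∪ B': A' = {1, 2, 4, 5, 7, 9, 10}, B' = {1, 2, 5, 7, 9, 10, 11}
A' ∪ B' = {1, 2, 4, 5, 7, 9, 10, 11} ✓

{1, 2, 4, 5, 7, 9, 10, 11}


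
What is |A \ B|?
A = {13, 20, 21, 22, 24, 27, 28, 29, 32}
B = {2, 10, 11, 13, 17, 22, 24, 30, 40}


Set A = {13, 20, 21, 22, 24, 27, 28, 29, 32}
Set B = {2, 10, 11, 13, 17, 22, 24, 30, 40}
A \ B = {20, 21, 27, 28, 29, 32}
|A \ B| = 6

6


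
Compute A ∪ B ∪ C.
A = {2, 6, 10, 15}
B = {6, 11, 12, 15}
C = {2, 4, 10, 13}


Set A = {2, 6, 10, 15}
Set B = {6, 11, 12, 15}
Set C = {2, 4, 10, 13}
First, A ∪ B = {2, 6, 10, 11, 12, 15}
Then, (A ∪ B) ∪ C = {2, 4, 6, 10, 11, 12, 13, 15}

{2, 4, 6, 10, 11, 12, 13, 15}


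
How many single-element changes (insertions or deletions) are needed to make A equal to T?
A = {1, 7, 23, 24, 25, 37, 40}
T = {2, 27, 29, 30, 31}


Set A = {1, 7, 23, 24, 25, 37, 40}
Set T = {2, 27, 29, 30, 31}
Elements to remove from A (in A, not in T): {1, 7, 23, 24, 25, 37, 40} → 7 removals
Elements to add to A (in T, not in A): {2, 27, 29, 30, 31} → 5 additions
Total edits = 7 + 5 = 12

12


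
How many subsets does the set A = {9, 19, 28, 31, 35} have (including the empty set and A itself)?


Set A = {9, 19, 28, 31, 35}
|A| = 5
The power set P(A) contains all subsets of A.
|P(A)| = 2^|A| = 2^5 = 32

32


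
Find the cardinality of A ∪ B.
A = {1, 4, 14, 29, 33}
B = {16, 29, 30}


Set A = {1, 4, 14, 29, 33}, |A| = 5
Set B = {16, 29, 30}, |B| = 3
A ∩ B = {29}, |A ∩ B| = 1
|A ∪ B| = |A| + |B| - |A ∩ B| = 5 + 3 - 1 = 7

7


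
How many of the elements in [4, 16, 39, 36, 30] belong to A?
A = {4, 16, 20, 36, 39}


Set A = {4, 16, 20, 36, 39}
Candidates: [4, 16, 39, 36, 30]
Check each candidate:
4 ∈ A, 16 ∈ A, 39 ∈ A, 36 ∈ A, 30 ∉ A
Count of candidates in A: 4

4


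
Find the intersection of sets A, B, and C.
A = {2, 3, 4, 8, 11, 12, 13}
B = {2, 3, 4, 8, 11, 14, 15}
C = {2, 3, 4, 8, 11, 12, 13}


Set A = {2, 3, 4, 8, 11, 12, 13}
Set B = {2, 3, 4, 8, 11, 14, 15}
Set C = {2, 3, 4, 8, 11, 12, 13}
First, A ∩ B = {2, 3, 4, 8, 11}
Then, (A ∩ B) ∩ C = {2, 3, 4, 8, 11}

{2, 3, 4, 8, 11}


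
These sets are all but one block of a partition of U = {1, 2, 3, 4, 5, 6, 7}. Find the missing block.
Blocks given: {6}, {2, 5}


U = {1, 2, 3, 4, 5, 6, 7}
Shown blocks: {6}, {2, 5}
A partition's blocks are pairwise disjoint and cover U, so the missing block = U \ (union of shown blocks).
Union of shown blocks: {2, 5, 6}
Missing block = U \ (union) = {1, 3, 4, 7}

{1, 3, 4, 7}


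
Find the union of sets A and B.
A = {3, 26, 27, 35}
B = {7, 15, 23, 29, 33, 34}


Set A = {3, 26, 27, 35}
Set B = {7, 15, 23, 29, 33, 34}
A ∪ B includes all elements in either set.
Elements from A: {3, 26, 27, 35}
Elements from B not already included: {7, 15, 23, 29, 33, 34}
A ∪ B = {3, 7, 15, 23, 26, 27, 29, 33, 34, 35}

{3, 7, 15, 23, 26, 27, 29, 33, 34, 35}


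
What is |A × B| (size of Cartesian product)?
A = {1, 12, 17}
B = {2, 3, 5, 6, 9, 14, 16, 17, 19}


Set A = {1, 12, 17} has 3 elements.
Set B = {2, 3, 5, 6, 9, 14, 16, 17, 19} has 9 elements.
|A × B| = |A| × |B| = 3 × 9 = 27

27


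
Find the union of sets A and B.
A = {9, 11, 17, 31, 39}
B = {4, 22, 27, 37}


Set A = {9, 11, 17, 31, 39}
Set B = {4, 22, 27, 37}
A ∪ B includes all elements in either set.
Elements from A: {9, 11, 17, 31, 39}
Elements from B not already included: {4, 22, 27, 37}
A ∪ B = {4, 9, 11, 17, 22, 27, 31, 37, 39}

{4, 9, 11, 17, 22, 27, 31, 37, 39}


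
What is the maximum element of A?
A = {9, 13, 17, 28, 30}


Set A = {9, 13, 17, 28, 30}
Elements in ascending order: 9, 13, 17, 28, 30
The largest element is 30.

30


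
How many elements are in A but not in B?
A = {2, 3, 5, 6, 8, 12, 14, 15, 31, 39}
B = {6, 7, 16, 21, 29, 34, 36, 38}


Set A = {2, 3, 5, 6, 8, 12, 14, 15, 31, 39}
Set B = {6, 7, 16, 21, 29, 34, 36, 38}
A \ B = {2, 3, 5, 8, 12, 14, 15, 31, 39}
|A \ B| = 9

9


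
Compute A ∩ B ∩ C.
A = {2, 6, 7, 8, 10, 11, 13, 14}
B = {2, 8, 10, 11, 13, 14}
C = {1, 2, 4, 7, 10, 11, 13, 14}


Set A = {2, 6, 7, 8, 10, 11, 13, 14}
Set B = {2, 8, 10, 11, 13, 14}
Set C = {1, 2, 4, 7, 10, 11, 13, 14}
First, A ∩ B = {2, 8, 10, 11, 13, 14}
Then, (A ∩ B) ∩ C = {2, 10, 11, 13, 14}

{2, 10, 11, 13, 14}


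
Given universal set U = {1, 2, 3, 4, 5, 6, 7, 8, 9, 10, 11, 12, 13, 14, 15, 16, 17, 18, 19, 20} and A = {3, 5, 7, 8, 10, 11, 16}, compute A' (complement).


Universal set U = {1, 2, 3, 4, 5, 6, 7, 8, 9, 10, 11, 12, 13, 14, 15, 16, 17, 18, 19, 20}
Set A = {3, 5, 7, 8, 10, 11, 16}
A' = U \ A = elements in U but not in A
Checking each element of U:
1 (not in A, include), 2 (not in A, include), 3 (in A, exclude), 4 (not in A, include), 5 (in A, exclude), 6 (not in A, include), 7 (in A, exclude), 8 (in A, exclude), 9 (not in A, include), 10 (in A, exclude), 11 (in A, exclude), 12 (not in A, include), 13 (not in A, include), 14 (not in A, include), 15 (not in A, include), 16 (in A, exclude), 17 (not in A, include), 18 (not in A, include), 19 (not in A, include), 20 (not in A, include)
A' = {1, 2, 4, 6, 9, 12, 13, 14, 15, 17, 18, 19, 20}

{1, 2, 4, 6, 9, 12, 13, 14, 15, 17, 18, 19, 20}


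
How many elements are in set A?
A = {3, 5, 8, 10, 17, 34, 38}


Set A = {3, 5, 8, 10, 17, 34, 38}
Listing elements: 3, 5, 8, 10, 17, 34, 38
Counting: 7 elements
|A| = 7

7


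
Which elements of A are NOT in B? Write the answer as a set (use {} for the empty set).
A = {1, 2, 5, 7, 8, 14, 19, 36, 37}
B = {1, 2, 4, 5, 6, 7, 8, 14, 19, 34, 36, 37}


Set A = {1, 2, 5, 7, 8, 14, 19, 36, 37}
Set B = {1, 2, 4, 5, 6, 7, 8, 14, 19, 34, 36, 37}
Check each element of A against B:
1 ∈ B, 2 ∈ B, 5 ∈ B, 7 ∈ B, 8 ∈ B, 14 ∈ B, 19 ∈ B, 36 ∈ B, 37 ∈ B
Elements of A not in B: {}

{}


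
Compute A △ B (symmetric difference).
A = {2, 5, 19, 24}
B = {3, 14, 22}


Set A = {2, 5, 19, 24}
Set B = {3, 14, 22}
A △ B = (A \ B) ∪ (B \ A)
Elements in A but not B: {2, 5, 19, 24}
Elements in B but not A: {3, 14, 22}
A △ B = {2, 3, 5, 14, 19, 22, 24}

{2, 3, 5, 14, 19, 22, 24}


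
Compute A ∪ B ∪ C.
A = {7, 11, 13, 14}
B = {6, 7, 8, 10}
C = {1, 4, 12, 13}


Set A = {7, 11, 13, 14}
Set B = {6, 7, 8, 10}
Set C = {1, 4, 12, 13}
First, A ∪ B = {6, 7, 8, 10, 11, 13, 14}
Then, (A ∪ B) ∪ C = {1, 4, 6, 7, 8, 10, 11, 12, 13, 14}

{1, 4, 6, 7, 8, 10, 11, 12, 13, 14}


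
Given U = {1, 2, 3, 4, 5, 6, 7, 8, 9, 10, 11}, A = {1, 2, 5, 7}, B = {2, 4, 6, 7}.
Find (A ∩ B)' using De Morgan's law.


U = {1, 2, 3, 4, 5, 6, 7, 8, 9, 10, 11}
A = {1, 2, 5, 7}, B = {2, 4, 6, 7}
A ∩ B = {2, 7}
(A ∩ B)' = U \ (A ∩ B) = {1, 3, 4, 5, 6, 8, 9, 10, 11}
Verification via A' ∪ B': A' = {3, 4, 6, 8, 9, 10, 11}, B' = {1, 3, 5, 8, 9, 10, 11}
A' ∪ B' = {1, 3, 4, 5, 6, 8, 9, 10, 11} ✓

{1, 3, 4, 5, 6, 8, 9, 10, 11}


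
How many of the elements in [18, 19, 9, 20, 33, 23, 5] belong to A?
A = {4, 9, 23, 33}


Set A = {4, 9, 23, 33}
Candidates: [18, 19, 9, 20, 33, 23, 5]
Check each candidate:
18 ∉ A, 19 ∉ A, 9 ∈ A, 20 ∉ A, 33 ∈ A, 23 ∈ A, 5 ∉ A
Count of candidates in A: 3

3


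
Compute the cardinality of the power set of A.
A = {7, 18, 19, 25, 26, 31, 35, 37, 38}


Set A = {7, 18, 19, 25, 26, 31, 35, 37, 38}
|A| = 9
The power set P(A) contains all subsets of A.
|P(A)| = 2^|A| = 2^9 = 512

512


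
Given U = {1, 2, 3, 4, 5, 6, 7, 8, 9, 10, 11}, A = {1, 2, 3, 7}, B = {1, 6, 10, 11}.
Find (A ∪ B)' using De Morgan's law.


U = {1, 2, 3, 4, 5, 6, 7, 8, 9, 10, 11}
A = {1, 2, 3, 7}, B = {1, 6, 10, 11}
A ∪ B = {1, 2, 3, 6, 7, 10, 11}
(A ∪ B)' = U \ (A ∪ B) = {4, 5, 8, 9}
Verification via A' ∩ B': A' = {4, 5, 6, 8, 9, 10, 11}, B' = {2, 3, 4, 5, 7, 8, 9}
A' ∩ B' = {4, 5, 8, 9} ✓

{4, 5, 8, 9}


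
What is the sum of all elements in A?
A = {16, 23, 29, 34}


Set A = {16, 23, 29, 34}
Sum = 16 + 23 + 29 + 34 = 102

102


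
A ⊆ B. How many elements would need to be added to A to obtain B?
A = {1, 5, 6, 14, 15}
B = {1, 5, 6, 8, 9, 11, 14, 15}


Set A = {1, 5, 6, 14, 15}, |A| = 5
Set B = {1, 5, 6, 8, 9, 11, 14, 15}, |B| = 8
Since A ⊆ B: B \ A = {8, 9, 11}
|B| - |A| = 8 - 5 = 3

3


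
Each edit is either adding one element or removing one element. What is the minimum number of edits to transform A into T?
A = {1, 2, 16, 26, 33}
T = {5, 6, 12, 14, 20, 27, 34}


Set A = {1, 2, 16, 26, 33}
Set T = {5, 6, 12, 14, 20, 27, 34}
Elements to remove from A (in A, not in T): {1, 2, 16, 26, 33} → 5 removals
Elements to add to A (in T, not in A): {5, 6, 12, 14, 20, 27, 34} → 7 additions
Total edits = 5 + 7 = 12

12


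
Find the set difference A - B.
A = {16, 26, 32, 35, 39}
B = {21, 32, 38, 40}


Set A = {16, 26, 32, 35, 39}
Set B = {21, 32, 38, 40}
A \ B includes elements in A that are not in B.
Check each element of A:
16 (not in B, keep), 26 (not in B, keep), 32 (in B, remove), 35 (not in B, keep), 39 (not in B, keep)
A \ B = {16, 26, 35, 39}

{16, 26, 35, 39}


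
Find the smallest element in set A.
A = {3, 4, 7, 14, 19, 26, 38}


Set A = {3, 4, 7, 14, 19, 26, 38}
Elements in ascending order: 3, 4, 7, 14, 19, 26, 38
The smallest element is 3.

3


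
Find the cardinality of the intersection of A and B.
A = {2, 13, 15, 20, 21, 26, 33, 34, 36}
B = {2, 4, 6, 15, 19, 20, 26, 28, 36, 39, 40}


Set A = {2, 13, 15, 20, 21, 26, 33, 34, 36}
Set B = {2, 4, 6, 15, 19, 20, 26, 28, 36, 39, 40}
A ∩ B = {2, 15, 20, 26, 36}
|A ∩ B| = 5

5


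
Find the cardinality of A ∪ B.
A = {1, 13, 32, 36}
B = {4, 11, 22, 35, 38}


Set A = {1, 13, 32, 36}, |A| = 4
Set B = {4, 11, 22, 35, 38}, |B| = 5
A ∩ B = {}, |A ∩ B| = 0
|A ∪ B| = |A| + |B| - |A ∩ B| = 4 + 5 - 0 = 9

9


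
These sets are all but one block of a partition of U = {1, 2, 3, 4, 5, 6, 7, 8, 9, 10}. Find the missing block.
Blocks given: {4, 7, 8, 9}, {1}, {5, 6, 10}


U = {1, 2, 3, 4, 5, 6, 7, 8, 9, 10}
Shown blocks: {4, 7, 8, 9}, {1}, {5, 6, 10}
A partition's blocks are pairwise disjoint and cover U, so the missing block = U \ (union of shown blocks).
Union of shown blocks: {1, 4, 5, 6, 7, 8, 9, 10}
Missing block = U \ (union) = {2, 3}

{2, 3}


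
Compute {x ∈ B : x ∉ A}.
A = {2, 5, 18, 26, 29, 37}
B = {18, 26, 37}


Set A = {2, 5, 18, 26, 29, 37}
Set B = {18, 26, 37}
Check each element of B against A:
18 ∈ A, 26 ∈ A, 37 ∈ A
Elements of B not in A: {}

{}


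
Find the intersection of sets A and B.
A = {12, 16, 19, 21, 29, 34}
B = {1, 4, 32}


Set A = {12, 16, 19, 21, 29, 34}
Set B = {1, 4, 32}
A ∩ B includes only elements in both sets.
Check each element of A against B:
12 ✗, 16 ✗, 19 ✗, 21 ✗, 29 ✗, 34 ✗
A ∩ B = {}

{}


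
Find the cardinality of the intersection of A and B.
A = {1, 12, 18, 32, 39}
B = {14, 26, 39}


Set A = {1, 12, 18, 32, 39}
Set B = {14, 26, 39}
A ∩ B = {39}
|A ∩ B| = 1

1


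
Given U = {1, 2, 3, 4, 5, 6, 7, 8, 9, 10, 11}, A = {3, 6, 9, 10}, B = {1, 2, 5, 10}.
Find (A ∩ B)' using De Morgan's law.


U = {1, 2, 3, 4, 5, 6, 7, 8, 9, 10, 11}
A = {3, 6, 9, 10}, B = {1, 2, 5, 10}
A ∩ B = {10}
(A ∩ B)' = U \ (A ∩ B) = {1, 2, 3, 4, 5, 6, 7, 8, 9, 11}
Verification via A' ∪ B': A' = {1, 2, 4, 5, 7, 8, 11}, B' = {3, 4, 6, 7, 8, 9, 11}
A' ∪ B' = {1, 2, 3, 4, 5, 6, 7, 8, 9, 11} ✓

{1, 2, 3, 4, 5, 6, 7, 8, 9, 11}


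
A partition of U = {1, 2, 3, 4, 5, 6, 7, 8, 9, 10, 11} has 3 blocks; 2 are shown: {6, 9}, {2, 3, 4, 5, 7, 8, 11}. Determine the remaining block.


U = {1, 2, 3, 4, 5, 6, 7, 8, 9, 10, 11}
Shown blocks: {6, 9}, {2, 3, 4, 5, 7, 8, 11}
A partition's blocks are pairwise disjoint and cover U, so the missing block = U \ (union of shown blocks).
Union of shown blocks: {2, 3, 4, 5, 6, 7, 8, 9, 11}
Missing block = U \ (union) = {1, 10}

{1, 10}


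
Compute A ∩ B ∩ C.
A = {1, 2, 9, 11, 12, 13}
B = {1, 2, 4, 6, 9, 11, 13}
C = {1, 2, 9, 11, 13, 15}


Set A = {1, 2, 9, 11, 12, 13}
Set B = {1, 2, 4, 6, 9, 11, 13}
Set C = {1, 2, 9, 11, 13, 15}
First, A ∩ B = {1, 2, 9, 11, 13}
Then, (A ∩ B) ∩ C = {1, 2, 9, 11, 13}

{1, 2, 9, 11, 13}


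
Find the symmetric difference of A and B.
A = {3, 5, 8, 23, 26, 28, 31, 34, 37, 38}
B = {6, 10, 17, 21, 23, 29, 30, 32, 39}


Set A = {3, 5, 8, 23, 26, 28, 31, 34, 37, 38}
Set B = {6, 10, 17, 21, 23, 29, 30, 32, 39}
A △ B = (A \ B) ∪ (B \ A)
Elements in A but not B: {3, 5, 8, 26, 28, 31, 34, 37, 38}
Elements in B but not A: {6, 10, 17, 21, 29, 30, 32, 39}
A △ B = {3, 5, 6, 8, 10, 17, 21, 26, 28, 29, 30, 31, 32, 34, 37, 38, 39}

{3, 5, 6, 8, 10, 17, 21, 26, 28, 29, 30, 31, 32, 34, 37, 38, 39}


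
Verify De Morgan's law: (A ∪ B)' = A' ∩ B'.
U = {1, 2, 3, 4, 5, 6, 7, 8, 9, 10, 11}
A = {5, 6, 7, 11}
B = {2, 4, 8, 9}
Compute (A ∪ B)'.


U = {1, 2, 3, 4, 5, 6, 7, 8, 9, 10, 11}
A = {5, 6, 7, 11}, B = {2, 4, 8, 9}
A ∪ B = {2, 4, 5, 6, 7, 8, 9, 11}
(A ∪ B)' = U \ (A ∪ B) = {1, 3, 10}
Verification via A' ∩ B': A' = {1, 2, 3, 4, 8, 9, 10}, B' = {1, 3, 5, 6, 7, 10, 11}
A' ∩ B' = {1, 3, 10} ✓

{1, 3, 10}


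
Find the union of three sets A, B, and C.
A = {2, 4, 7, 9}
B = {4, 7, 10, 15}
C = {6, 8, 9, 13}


Set A = {2, 4, 7, 9}
Set B = {4, 7, 10, 15}
Set C = {6, 8, 9, 13}
First, A ∪ B = {2, 4, 7, 9, 10, 15}
Then, (A ∪ B) ∪ C = {2, 4, 6, 7, 8, 9, 10, 13, 15}

{2, 4, 6, 7, 8, 9, 10, 13, 15}


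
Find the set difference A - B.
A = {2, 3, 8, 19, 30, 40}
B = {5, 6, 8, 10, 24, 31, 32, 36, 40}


Set A = {2, 3, 8, 19, 30, 40}
Set B = {5, 6, 8, 10, 24, 31, 32, 36, 40}
A \ B includes elements in A that are not in B.
Check each element of A:
2 (not in B, keep), 3 (not in B, keep), 8 (in B, remove), 19 (not in B, keep), 30 (not in B, keep), 40 (in B, remove)
A \ B = {2, 3, 19, 30}

{2, 3, 19, 30}


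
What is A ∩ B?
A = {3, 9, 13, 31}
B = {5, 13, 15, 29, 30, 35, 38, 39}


Set A = {3, 9, 13, 31}
Set B = {5, 13, 15, 29, 30, 35, 38, 39}
A ∩ B includes only elements in both sets.
Check each element of A against B:
3 ✗, 9 ✗, 13 ✓, 31 ✗
A ∩ B = {13}

{13}


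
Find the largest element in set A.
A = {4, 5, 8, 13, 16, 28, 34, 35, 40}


Set A = {4, 5, 8, 13, 16, 28, 34, 35, 40}
Elements in ascending order: 4, 5, 8, 13, 16, 28, 34, 35, 40
The largest element is 40.

40


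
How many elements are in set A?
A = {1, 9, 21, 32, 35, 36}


Set A = {1, 9, 21, 32, 35, 36}
Listing elements: 1, 9, 21, 32, 35, 36
Counting: 6 elements
|A| = 6

6


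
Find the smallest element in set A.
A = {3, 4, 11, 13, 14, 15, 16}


Set A = {3, 4, 11, 13, 14, 15, 16}
Elements in ascending order: 3, 4, 11, 13, 14, 15, 16
The smallest element is 3.

3


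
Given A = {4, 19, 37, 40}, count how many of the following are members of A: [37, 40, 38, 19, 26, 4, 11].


Set A = {4, 19, 37, 40}
Candidates: [37, 40, 38, 19, 26, 4, 11]
Check each candidate:
37 ∈ A, 40 ∈ A, 38 ∉ A, 19 ∈ A, 26 ∉ A, 4 ∈ A, 11 ∉ A
Count of candidates in A: 4

4


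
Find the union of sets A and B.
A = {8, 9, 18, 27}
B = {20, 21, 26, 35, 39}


Set A = {8, 9, 18, 27}
Set B = {20, 21, 26, 35, 39}
A ∪ B includes all elements in either set.
Elements from A: {8, 9, 18, 27}
Elements from B not already included: {20, 21, 26, 35, 39}
A ∪ B = {8, 9, 18, 20, 21, 26, 27, 35, 39}

{8, 9, 18, 20, 21, 26, 27, 35, 39}


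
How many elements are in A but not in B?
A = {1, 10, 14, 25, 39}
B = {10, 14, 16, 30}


Set A = {1, 10, 14, 25, 39}
Set B = {10, 14, 16, 30}
A \ B = {1, 25, 39}
|A \ B| = 3

3


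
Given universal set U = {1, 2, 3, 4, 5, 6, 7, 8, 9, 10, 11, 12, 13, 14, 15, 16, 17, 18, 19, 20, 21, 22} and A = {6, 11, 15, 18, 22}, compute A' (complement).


Universal set U = {1, 2, 3, 4, 5, 6, 7, 8, 9, 10, 11, 12, 13, 14, 15, 16, 17, 18, 19, 20, 21, 22}
Set A = {6, 11, 15, 18, 22}
A' = U \ A = elements in U but not in A
Checking each element of U:
1 (not in A, include), 2 (not in A, include), 3 (not in A, include), 4 (not in A, include), 5 (not in A, include), 6 (in A, exclude), 7 (not in A, include), 8 (not in A, include), 9 (not in A, include), 10 (not in A, include), 11 (in A, exclude), 12 (not in A, include), 13 (not in A, include), 14 (not in A, include), 15 (in A, exclude), 16 (not in A, include), 17 (not in A, include), 18 (in A, exclude), 19 (not in A, include), 20 (not in A, include), 21 (not in A, include), 22 (in A, exclude)
A' = {1, 2, 3, 4, 5, 7, 8, 9, 10, 12, 13, 14, 16, 17, 19, 20, 21}

{1, 2, 3, 4, 5, 7, 8, 9, 10, 12, 13, 14, 16, 17, 19, 20, 21}


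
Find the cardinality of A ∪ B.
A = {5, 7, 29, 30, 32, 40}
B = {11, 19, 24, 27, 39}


Set A = {5, 7, 29, 30, 32, 40}, |A| = 6
Set B = {11, 19, 24, 27, 39}, |B| = 5
A ∩ B = {}, |A ∩ B| = 0
|A ∪ B| = |A| + |B| - |A ∩ B| = 6 + 5 - 0 = 11

11


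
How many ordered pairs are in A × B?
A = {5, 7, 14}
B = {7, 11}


Set A = {5, 7, 14} has 3 elements.
Set B = {7, 11} has 2 elements.
|A × B| = |A| × |B| = 3 × 2 = 6

6


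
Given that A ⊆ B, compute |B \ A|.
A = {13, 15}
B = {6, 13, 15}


Set A = {13, 15}, |A| = 2
Set B = {6, 13, 15}, |B| = 3
Since A ⊆ B: B \ A = {6}
|B| - |A| = 3 - 2 = 1

1


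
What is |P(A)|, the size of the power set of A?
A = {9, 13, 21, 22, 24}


Set A = {9, 13, 21, 22, 24}
|A| = 5
The power set P(A) contains all subsets of A.
|P(A)| = 2^|A| = 2^5 = 32

32


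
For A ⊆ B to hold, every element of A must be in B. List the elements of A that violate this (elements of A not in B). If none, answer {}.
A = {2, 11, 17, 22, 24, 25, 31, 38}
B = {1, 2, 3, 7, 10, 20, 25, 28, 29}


Set A = {2, 11, 17, 22, 24, 25, 31, 38}
Set B = {1, 2, 3, 7, 10, 20, 25, 28, 29}
Check each element of A against B:
2 ∈ B, 11 ∉ B (include), 17 ∉ B (include), 22 ∉ B (include), 24 ∉ B (include), 25 ∈ B, 31 ∉ B (include), 38 ∉ B (include)
Elements of A not in B: {11, 17, 22, 24, 31, 38}

{11, 17, 22, 24, 31, 38}


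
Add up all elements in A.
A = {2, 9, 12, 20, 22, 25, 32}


Set A = {2, 9, 12, 20, 22, 25, 32}
Sum = 2 + 9 + 12 + 20 + 22 + 25 + 32 = 122

122


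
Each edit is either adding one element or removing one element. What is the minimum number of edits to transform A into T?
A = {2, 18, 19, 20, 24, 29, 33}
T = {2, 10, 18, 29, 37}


Set A = {2, 18, 19, 20, 24, 29, 33}
Set T = {2, 10, 18, 29, 37}
Elements to remove from A (in A, not in T): {19, 20, 24, 33} → 4 removals
Elements to add to A (in T, not in A): {10, 37} → 2 additions
Total edits = 4 + 2 = 6

6


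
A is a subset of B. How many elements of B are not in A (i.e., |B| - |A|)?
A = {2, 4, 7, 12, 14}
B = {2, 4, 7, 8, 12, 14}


Set A = {2, 4, 7, 12, 14}, |A| = 5
Set B = {2, 4, 7, 8, 12, 14}, |B| = 6
Since A ⊆ B: B \ A = {8}
|B| - |A| = 6 - 5 = 1

1


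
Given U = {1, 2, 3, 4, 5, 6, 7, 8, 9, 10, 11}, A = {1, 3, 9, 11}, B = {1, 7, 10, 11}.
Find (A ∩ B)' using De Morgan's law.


U = {1, 2, 3, 4, 5, 6, 7, 8, 9, 10, 11}
A = {1, 3, 9, 11}, B = {1, 7, 10, 11}
A ∩ B = {1, 11}
(A ∩ B)' = U \ (A ∩ B) = {2, 3, 4, 5, 6, 7, 8, 9, 10}
Verification via A' ∪ B': A' = {2, 4, 5, 6, 7, 8, 10}, B' = {2, 3, 4, 5, 6, 8, 9}
A' ∪ B' = {2, 3, 4, 5, 6, 7, 8, 9, 10} ✓

{2, 3, 4, 5, 6, 7, 8, 9, 10}


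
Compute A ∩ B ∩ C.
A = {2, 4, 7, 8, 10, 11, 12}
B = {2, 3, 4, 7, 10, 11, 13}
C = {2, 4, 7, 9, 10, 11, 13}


Set A = {2, 4, 7, 8, 10, 11, 12}
Set B = {2, 3, 4, 7, 10, 11, 13}
Set C = {2, 4, 7, 9, 10, 11, 13}
First, A ∩ B = {2, 4, 7, 10, 11}
Then, (A ∩ B) ∩ C = {2, 4, 7, 10, 11}

{2, 4, 7, 10, 11}


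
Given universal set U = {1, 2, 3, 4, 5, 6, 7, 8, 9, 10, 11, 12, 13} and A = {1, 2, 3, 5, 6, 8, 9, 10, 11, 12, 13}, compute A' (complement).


Universal set U = {1, 2, 3, 4, 5, 6, 7, 8, 9, 10, 11, 12, 13}
Set A = {1, 2, 3, 5, 6, 8, 9, 10, 11, 12, 13}
A' = U \ A = elements in U but not in A
Checking each element of U:
1 (in A, exclude), 2 (in A, exclude), 3 (in A, exclude), 4 (not in A, include), 5 (in A, exclude), 6 (in A, exclude), 7 (not in A, include), 8 (in A, exclude), 9 (in A, exclude), 10 (in A, exclude), 11 (in A, exclude), 12 (in A, exclude), 13 (in A, exclude)
A' = {4, 7}

{4, 7}


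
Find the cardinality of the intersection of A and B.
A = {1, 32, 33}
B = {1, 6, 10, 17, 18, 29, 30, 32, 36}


Set A = {1, 32, 33}
Set B = {1, 6, 10, 17, 18, 29, 30, 32, 36}
A ∩ B = {1, 32}
|A ∩ B| = 2

2


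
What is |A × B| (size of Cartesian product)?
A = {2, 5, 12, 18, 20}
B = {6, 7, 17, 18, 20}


Set A = {2, 5, 12, 18, 20} has 5 elements.
Set B = {6, 7, 17, 18, 20} has 5 elements.
|A × B| = |A| × |B| = 5 × 5 = 25

25


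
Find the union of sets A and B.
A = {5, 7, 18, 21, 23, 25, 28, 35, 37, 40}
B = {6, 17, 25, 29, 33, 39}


Set A = {5, 7, 18, 21, 23, 25, 28, 35, 37, 40}
Set B = {6, 17, 25, 29, 33, 39}
A ∪ B includes all elements in either set.
Elements from A: {5, 7, 18, 21, 23, 25, 28, 35, 37, 40}
Elements from B not already included: {6, 17, 29, 33, 39}
A ∪ B = {5, 6, 7, 17, 18, 21, 23, 25, 28, 29, 33, 35, 37, 39, 40}

{5, 6, 7, 17, 18, 21, 23, 25, 28, 29, 33, 35, 37, 39, 40}


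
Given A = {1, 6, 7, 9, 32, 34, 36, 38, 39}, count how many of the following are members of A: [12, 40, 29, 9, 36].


Set A = {1, 6, 7, 9, 32, 34, 36, 38, 39}
Candidates: [12, 40, 29, 9, 36]
Check each candidate:
12 ∉ A, 40 ∉ A, 29 ∉ A, 9 ∈ A, 36 ∈ A
Count of candidates in A: 2

2


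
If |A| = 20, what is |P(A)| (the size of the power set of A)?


The set has 20 elements.
The power set contains all possible subsets.
|P(A)| = 2^|A| = 2^20 = 1048576

1048576


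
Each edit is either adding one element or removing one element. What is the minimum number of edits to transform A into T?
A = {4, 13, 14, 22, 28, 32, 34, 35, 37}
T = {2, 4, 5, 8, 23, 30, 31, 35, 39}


Set A = {4, 13, 14, 22, 28, 32, 34, 35, 37}
Set T = {2, 4, 5, 8, 23, 30, 31, 35, 39}
Elements to remove from A (in A, not in T): {13, 14, 22, 28, 32, 34, 37} → 7 removals
Elements to add to A (in T, not in A): {2, 5, 8, 23, 30, 31, 39} → 7 additions
Total edits = 7 + 7 = 14

14


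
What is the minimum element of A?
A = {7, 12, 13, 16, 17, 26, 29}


Set A = {7, 12, 13, 16, 17, 26, 29}
Elements in ascending order: 7, 12, 13, 16, 17, 26, 29
The smallest element is 7.

7


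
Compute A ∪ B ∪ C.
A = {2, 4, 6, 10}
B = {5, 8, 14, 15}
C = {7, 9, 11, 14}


Set A = {2, 4, 6, 10}
Set B = {5, 8, 14, 15}
Set C = {7, 9, 11, 14}
First, A ∪ B = {2, 4, 5, 6, 8, 10, 14, 15}
Then, (A ∪ B) ∪ C = {2, 4, 5, 6, 7, 8, 9, 10, 11, 14, 15}

{2, 4, 5, 6, 7, 8, 9, 10, 11, 14, 15}


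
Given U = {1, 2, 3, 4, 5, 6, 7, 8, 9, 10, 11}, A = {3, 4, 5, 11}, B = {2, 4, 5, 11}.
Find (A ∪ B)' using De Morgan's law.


U = {1, 2, 3, 4, 5, 6, 7, 8, 9, 10, 11}
A = {3, 4, 5, 11}, B = {2, 4, 5, 11}
A ∪ B = {2, 3, 4, 5, 11}
(A ∪ B)' = U \ (A ∪ B) = {1, 6, 7, 8, 9, 10}
Verification via A' ∩ B': A' = {1, 2, 6, 7, 8, 9, 10}, B' = {1, 3, 6, 7, 8, 9, 10}
A' ∩ B' = {1, 6, 7, 8, 9, 10} ✓

{1, 6, 7, 8, 9, 10}


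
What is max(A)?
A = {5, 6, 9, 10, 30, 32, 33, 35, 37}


Set A = {5, 6, 9, 10, 30, 32, 33, 35, 37}
Elements in ascending order: 5, 6, 9, 10, 30, 32, 33, 35, 37
The largest element is 37.

37


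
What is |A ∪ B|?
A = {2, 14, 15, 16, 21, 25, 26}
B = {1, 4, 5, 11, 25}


Set A = {2, 14, 15, 16, 21, 25, 26}, |A| = 7
Set B = {1, 4, 5, 11, 25}, |B| = 5
A ∩ B = {25}, |A ∩ B| = 1
|A ∪ B| = |A| + |B| - |A ∩ B| = 7 + 5 - 1 = 11

11


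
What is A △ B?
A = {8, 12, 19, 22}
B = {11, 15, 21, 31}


Set A = {8, 12, 19, 22}
Set B = {11, 15, 21, 31}
A △ B = (A \ B) ∪ (B \ A)
Elements in A but not B: {8, 12, 19, 22}
Elements in B but not A: {11, 15, 21, 31}
A △ B = {8, 11, 12, 15, 19, 21, 22, 31}

{8, 11, 12, 15, 19, 21, 22, 31}


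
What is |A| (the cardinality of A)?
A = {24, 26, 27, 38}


Set A = {24, 26, 27, 38}
Listing elements: 24, 26, 27, 38
Counting: 4 elements
|A| = 4

4


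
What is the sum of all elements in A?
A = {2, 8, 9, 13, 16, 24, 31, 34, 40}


Set A = {2, 8, 9, 13, 16, 24, 31, 34, 40}
Sum = 2 + 8 + 9 + 13 + 16 + 24 + 31 + 34 + 40 = 177

177


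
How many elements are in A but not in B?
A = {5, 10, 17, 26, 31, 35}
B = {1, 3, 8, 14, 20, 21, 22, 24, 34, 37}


Set A = {5, 10, 17, 26, 31, 35}
Set B = {1, 3, 8, 14, 20, 21, 22, 24, 34, 37}
A \ B = {5, 10, 17, 26, 31, 35}
|A \ B| = 6

6


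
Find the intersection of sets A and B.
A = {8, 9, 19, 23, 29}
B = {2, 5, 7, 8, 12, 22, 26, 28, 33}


Set A = {8, 9, 19, 23, 29}
Set B = {2, 5, 7, 8, 12, 22, 26, 28, 33}
A ∩ B includes only elements in both sets.
Check each element of A against B:
8 ✓, 9 ✗, 19 ✗, 23 ✗, 29 ✗
A ∩ B = {8}

{8}


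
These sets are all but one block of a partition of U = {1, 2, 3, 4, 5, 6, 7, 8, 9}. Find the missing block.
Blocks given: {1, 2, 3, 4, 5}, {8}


U = {1, 2, 3, 4, 5, 6, 7, 8, 9}
Shown blocks: {1, 2, 3, 4, 5}, {8}
A partition's blocks are pairwise disjoint and cover U, so the missing block = U \ (union of shown blocks).
Union of shown blocks: {1, 2, 3, 4, 5, 8}
Missing block = U \ (union) = {6, 7, 9}

{6, 7, 9}


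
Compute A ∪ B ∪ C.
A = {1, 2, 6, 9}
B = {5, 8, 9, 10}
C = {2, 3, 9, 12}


Set A = {1, 2, 6, 9}
Set B = {5, 8, 9, 10}
Set C = {2, 3, 9, 12}
First, A ∪ B = {1, 2, 5, 6, 8, 9, 10}
Then, (A ∪ B) ∪ C = {1, 2, 3, 5, 6, 8, 9, 10, 12}

{1, 2, 3, 5, 6, 8, 9, 10, 12}


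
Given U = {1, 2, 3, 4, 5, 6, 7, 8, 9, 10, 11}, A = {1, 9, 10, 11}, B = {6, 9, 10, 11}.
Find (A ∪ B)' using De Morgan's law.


U = {1, 2, 3, 4, 5, 6, 7, 8, 9, 10, 11}
A = {1, 9, 10, 11}, B = {6, 9, 10, 11}
A ∪ B = {1, 6, 9, 10, 11}
(A ∪ B)' = U \ (A ∪ B) = {2, 3, 4, 5, 7, 8}
Verification via A' ∩ B': A' = {2, 3, 4, 5, 6, 7, 8}, B' = {1, 2, 3, 4, 5, 7, 8}
A' ∩ B' = {2, 3, 4, 5, 7, 8} ✓

{2, 3, 4, 5, 7, 8}


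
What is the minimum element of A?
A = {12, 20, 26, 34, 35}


Set A = {12, 20, 26, 34, 35}
Elements in ascending order: 12, 20, 26, 34, 35
The smallest element is 12.

12


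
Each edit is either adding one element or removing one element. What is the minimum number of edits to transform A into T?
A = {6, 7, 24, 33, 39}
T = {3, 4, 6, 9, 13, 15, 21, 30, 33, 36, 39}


Set A = {6, 7, 24, 33, 39}
Set T = {3, 4, 6, 9, 13, 15, 21, 30, 33, 36, 39}
Elements to remove from A (in A, not in T): {7, 24} → 2 removals
Elements to add to A (in T, not in A): {3, 4, 9, 13, 15, 21, 30, 36} → 8 additions
Total edits = 2 + 8 = 10

10


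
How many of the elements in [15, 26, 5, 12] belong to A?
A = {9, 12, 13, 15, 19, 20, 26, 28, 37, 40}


Set A = {9, 12, 13, 15, 19, 20, 26, 28, 37, 40}
Candidates: [15, 26, 5, 12]
Check each candidate:
15 ∈ A, 26 ∈ A, 5 ∉ A, 12 ∈ A
Count of candidates in A: 3

3


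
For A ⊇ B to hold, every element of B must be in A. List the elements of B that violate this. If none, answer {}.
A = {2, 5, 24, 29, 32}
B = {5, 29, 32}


Set A = {2, 5, 24, 29, 32}
Set B = {5, 29, 32}
Check each element of B against A:
5 ∈ A, 29 ∈ A, 32 ∈ A
Elements of B not in A: {}

{}


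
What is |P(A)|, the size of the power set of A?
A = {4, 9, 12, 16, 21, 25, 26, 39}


Set A = {4, 9, 12, 16, 21, 25, 26, 39}
|A| = 8
The power set P(A) contains all subsets of A.
|P(A)| = 2^|A| = 2^8 = 256

256
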